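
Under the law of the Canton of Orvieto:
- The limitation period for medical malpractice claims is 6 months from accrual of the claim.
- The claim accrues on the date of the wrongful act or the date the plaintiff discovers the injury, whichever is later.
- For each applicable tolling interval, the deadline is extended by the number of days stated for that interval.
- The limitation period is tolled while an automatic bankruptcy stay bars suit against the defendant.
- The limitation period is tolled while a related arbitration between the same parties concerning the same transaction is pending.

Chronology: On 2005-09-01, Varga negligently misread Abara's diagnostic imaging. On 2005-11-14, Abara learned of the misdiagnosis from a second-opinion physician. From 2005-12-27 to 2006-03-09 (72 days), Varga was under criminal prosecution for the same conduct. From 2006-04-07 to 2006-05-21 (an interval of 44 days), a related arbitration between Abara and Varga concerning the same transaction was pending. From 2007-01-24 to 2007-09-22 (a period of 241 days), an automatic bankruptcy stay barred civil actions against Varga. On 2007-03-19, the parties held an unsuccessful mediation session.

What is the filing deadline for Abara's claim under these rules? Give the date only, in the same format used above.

2006-06-27

Because discovery on 2005-11-14 post-dates the 2005-09-01 act, accrual under the later-of rule falls on 2005-11-14.
Adding the 6 months base period to 2005-11-14 gives a deadline of 2006-05-14, before any tolling.
The period was tolled for 44 days by the pending related arbitration (2006-04-07 to 2006-05-21), pushing the deadline to 2006-06-27.
The automatic bankruptcy stay starting 2007-01-24 came too late — the period had run on 2006-06-27 — and so does not extend the deadline.
The pending criminal prosecution from 2005-12-27 to 2006-03-09 does not toll the period, because no stated rule makes a criminal prosecution a tolling event.
None of the other events listed affects the running of the period under the stated rules.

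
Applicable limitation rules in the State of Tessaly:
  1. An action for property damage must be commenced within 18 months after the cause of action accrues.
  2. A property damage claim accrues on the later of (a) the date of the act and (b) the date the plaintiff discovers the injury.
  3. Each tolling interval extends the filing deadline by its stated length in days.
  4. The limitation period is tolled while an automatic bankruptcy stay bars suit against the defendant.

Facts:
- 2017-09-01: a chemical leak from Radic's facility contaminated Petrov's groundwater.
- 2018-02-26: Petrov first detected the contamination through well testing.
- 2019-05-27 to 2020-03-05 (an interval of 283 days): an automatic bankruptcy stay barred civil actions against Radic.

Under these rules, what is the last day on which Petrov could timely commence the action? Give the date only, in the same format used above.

The claim accrued on 2018-02-26 — the later of the 2017-09-01 act and the 2018-02-26 discovery.
18 months from 2018-02-26 is 2019-08-26.
Because the automatic bankruptcy stay ran from 2019-05-27 to 2020-03-05, the deadline is extended by 283 days to 2020-06-04.

2020-06-04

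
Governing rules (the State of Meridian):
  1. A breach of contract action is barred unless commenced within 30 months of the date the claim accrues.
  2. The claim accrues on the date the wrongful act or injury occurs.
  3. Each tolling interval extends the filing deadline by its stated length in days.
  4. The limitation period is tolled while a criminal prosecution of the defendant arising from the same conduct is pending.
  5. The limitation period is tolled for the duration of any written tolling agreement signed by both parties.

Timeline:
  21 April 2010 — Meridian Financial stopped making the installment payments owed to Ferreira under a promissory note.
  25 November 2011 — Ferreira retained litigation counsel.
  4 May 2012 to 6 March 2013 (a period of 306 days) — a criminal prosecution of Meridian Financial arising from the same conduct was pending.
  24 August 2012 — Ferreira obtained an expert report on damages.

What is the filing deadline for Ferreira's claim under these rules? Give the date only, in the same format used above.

23 August 2013

The limitation period began to run on 21 April 2010.
The untolled deadline — 30 months after 21 April 2010 — is 21 October 2012.
The pending criminal prosecution from 4 May 2012 to 6 March 2013 tolled the period for 306 days, extending the deadline to 23 August 2013.
Nothing else in the chronology tolls or restarts the period.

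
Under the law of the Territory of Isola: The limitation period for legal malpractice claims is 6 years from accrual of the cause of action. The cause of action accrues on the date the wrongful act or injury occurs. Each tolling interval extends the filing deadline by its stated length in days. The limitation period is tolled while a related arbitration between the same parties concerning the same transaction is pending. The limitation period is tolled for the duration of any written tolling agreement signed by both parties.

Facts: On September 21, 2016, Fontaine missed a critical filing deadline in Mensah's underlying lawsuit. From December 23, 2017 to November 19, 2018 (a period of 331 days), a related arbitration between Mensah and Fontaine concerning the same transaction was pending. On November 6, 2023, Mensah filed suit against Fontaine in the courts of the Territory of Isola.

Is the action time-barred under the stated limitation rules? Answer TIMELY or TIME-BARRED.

The cause of action accrued on September 21, 2016, the date of the act.
The untolled deadline — 6 years after September 21, 2016 — is September 21, 2022.
The period was tolled for 331 days by the pending related arbitration (December 23, 2017 to November 19, 2018), pushing the deadline to August 18, 2023.
Mensah filed on November 6, 2023, after the August 18, 2023 deadline, so the action is time-barred.

TIME-BARRED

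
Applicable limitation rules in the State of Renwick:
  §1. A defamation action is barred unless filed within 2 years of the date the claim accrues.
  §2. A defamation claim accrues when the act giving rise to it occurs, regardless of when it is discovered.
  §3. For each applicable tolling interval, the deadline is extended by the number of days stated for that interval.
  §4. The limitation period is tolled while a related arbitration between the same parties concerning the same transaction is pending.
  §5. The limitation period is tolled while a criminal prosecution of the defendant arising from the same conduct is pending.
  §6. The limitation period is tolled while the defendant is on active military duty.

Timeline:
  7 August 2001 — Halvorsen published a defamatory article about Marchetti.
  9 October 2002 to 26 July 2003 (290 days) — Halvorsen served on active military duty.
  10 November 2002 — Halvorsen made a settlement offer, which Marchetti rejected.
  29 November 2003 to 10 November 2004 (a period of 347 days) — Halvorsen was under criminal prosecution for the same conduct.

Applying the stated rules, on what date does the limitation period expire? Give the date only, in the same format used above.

The limitation period began to run on 7 August 2001.
Adding the 2 years base period to 7 August 2001 gives a deadline of 7 August 2003, before any tolling.
The period was tolled for 290 days by the defendant's active military service (9 October 2002 to 26 July 2003), pushing the deadline to 23 May 2004.
Because the pending criminal prosecution ran from 29 November 2003 to 10 November 2004, the deadline is extended by 347 days to 5 May 2005.
The other events in the timeline have no effect on the limitation period under the stated rules.

5 May 2005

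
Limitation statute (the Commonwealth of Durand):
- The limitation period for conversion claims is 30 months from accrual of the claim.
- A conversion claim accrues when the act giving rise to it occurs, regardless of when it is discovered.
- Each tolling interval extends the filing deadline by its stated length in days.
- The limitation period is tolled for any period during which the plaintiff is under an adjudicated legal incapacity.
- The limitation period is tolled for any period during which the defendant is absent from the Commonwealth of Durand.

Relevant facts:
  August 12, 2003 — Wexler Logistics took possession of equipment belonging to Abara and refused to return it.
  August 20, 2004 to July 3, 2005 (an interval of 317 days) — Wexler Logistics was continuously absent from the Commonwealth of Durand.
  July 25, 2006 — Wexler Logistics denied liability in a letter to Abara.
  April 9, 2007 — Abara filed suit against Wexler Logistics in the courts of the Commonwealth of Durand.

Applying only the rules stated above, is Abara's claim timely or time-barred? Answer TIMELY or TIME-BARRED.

The claim accrued on August 12, 2003, when the wrongful act occurred.
Adding the 30 months base period to August 12, 2003 gives a deadline of February 12, 2006, before any tolling.
Because the defendant's absence from the jurisdiction ran from August 20, 2004 to July 3, 2005, the deadline is extended by 317 days to December 26, 2006.
The other events in the timeline have no effect on the limitation period under the stated rules.
Filing on April 9, 2007 missed the December 26, 2006 deadline — the action is time-barred.

TIME-BARRED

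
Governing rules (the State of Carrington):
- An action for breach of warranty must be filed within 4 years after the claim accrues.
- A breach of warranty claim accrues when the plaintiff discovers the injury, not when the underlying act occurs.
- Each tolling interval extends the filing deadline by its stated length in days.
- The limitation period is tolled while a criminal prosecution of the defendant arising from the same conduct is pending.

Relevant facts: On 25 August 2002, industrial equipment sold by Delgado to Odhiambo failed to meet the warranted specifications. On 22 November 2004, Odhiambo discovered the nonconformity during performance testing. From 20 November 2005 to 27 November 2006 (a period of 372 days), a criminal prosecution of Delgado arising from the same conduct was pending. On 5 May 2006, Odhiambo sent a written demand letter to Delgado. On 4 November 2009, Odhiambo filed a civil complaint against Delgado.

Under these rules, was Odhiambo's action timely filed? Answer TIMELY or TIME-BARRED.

The claim did not accrue until Odhiambo discovered the injury on 22 November 2004; the 25 August 2002 act date does not start the clock under the stated rule.
The untolled deadline — 4 years after 22 November 2004 — is 22 November 2008.
The period was tolled for 372 days by the pending criminal prosecution (20 November 2005 to 27 November 2006), pushing the deadline to 29 November 2009.
The other events in the timeline have no effect on the limitation period under the stated rules.
Filing on 4 November 2009 beat the 29 November 2009 deadline — the action is timely.

TIMELY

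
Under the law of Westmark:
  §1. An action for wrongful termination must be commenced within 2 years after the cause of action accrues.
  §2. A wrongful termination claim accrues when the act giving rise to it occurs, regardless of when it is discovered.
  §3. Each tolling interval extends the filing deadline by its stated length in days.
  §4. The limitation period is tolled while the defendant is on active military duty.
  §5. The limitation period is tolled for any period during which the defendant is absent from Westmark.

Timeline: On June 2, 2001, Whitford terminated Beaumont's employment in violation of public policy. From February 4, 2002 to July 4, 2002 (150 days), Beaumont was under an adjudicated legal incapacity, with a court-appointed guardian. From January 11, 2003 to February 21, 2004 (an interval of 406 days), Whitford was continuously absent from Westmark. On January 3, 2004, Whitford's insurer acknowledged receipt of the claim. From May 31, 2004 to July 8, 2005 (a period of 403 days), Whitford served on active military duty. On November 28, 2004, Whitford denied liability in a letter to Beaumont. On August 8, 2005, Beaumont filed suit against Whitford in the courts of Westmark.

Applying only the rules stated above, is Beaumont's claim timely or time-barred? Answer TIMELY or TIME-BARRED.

TIMELY

The limitation period began to run on June 2, 2001.
2 years from June 2, 2001 is June 2, 2003.
The defendant's absence from the jurisdiction from January 11, 2003 to February 21, 2004 tolled the period for 406 days, extending the deadline to July 12, 2004.
The period was tolled for 403 days by the defendant's active military service (May 31, 2004 to July 8, 2005), pushing the deadline to August 19, 2005.
The plaintiff's legal incapacity from February 4, 2002 to July 4, 2002 does not toll the period, because no stated rule makes the plaintiff's incapacity a tolling event.
The other events in the timeline have no effect on the limitation period under the stated rules.
The August 8, 2005 filing precedes the August 19, 2005 deadline; the claim is timely.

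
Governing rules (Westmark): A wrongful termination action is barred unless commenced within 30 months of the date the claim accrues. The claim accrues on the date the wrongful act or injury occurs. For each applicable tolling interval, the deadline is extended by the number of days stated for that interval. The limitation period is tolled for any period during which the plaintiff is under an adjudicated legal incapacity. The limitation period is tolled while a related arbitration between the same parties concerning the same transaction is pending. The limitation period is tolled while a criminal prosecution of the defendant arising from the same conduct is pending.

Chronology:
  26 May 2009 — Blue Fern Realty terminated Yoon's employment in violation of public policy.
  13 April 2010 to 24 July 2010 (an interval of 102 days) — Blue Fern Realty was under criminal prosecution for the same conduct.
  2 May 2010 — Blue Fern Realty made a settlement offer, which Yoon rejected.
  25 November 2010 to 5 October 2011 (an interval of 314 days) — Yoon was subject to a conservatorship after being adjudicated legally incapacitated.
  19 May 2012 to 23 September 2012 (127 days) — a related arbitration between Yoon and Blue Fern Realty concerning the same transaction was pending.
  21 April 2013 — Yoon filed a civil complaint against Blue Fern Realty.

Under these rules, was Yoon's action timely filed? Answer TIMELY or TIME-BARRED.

TIMELY

The claim accrued on 26 May 2009, when the wrongful act occurred.
30 months from 26 May 2009 is 26 November 2011.
The period was tolled for 102 days by the pending criminal prosecution (13 April 2010 to 24 July 2010), pushing the deadline to 7 March 2012.
The plaintiff's legal incapacity from 25 November 2010 to 5 October 2011 tolled the period for 314 days, extending the deadline to 15 January 2013.
The pending related arbitration from 19 May 2012 to 23 September 2012 tolled the period for 127 days, extending the deadline to 22 May 2013.
The other events in the timeline have no effect on the limitation period under the stated rules.
The 21 April 2013 filing precedes the 22 May 2013 deadline; the claim is timely.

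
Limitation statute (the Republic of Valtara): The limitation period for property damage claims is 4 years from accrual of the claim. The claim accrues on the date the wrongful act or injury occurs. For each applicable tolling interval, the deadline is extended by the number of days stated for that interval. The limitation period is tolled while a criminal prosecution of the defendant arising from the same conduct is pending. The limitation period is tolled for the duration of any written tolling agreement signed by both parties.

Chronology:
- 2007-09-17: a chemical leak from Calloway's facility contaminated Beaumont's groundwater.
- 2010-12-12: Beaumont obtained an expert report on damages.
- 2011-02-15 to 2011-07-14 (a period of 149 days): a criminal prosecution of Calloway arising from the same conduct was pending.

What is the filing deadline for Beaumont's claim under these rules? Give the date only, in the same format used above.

The limitation period began to run on 2007-09-17.
4 years from 2007-09-17 is 2011-09-17.
The pending criminal prosecution from 2011-02-15 to 2011-07-14 tolled the period for 149 days, extending the deadline to 2012-02-13.
The other events in the timeline have no effect on the limitation period under the stated rules.

2012-02-13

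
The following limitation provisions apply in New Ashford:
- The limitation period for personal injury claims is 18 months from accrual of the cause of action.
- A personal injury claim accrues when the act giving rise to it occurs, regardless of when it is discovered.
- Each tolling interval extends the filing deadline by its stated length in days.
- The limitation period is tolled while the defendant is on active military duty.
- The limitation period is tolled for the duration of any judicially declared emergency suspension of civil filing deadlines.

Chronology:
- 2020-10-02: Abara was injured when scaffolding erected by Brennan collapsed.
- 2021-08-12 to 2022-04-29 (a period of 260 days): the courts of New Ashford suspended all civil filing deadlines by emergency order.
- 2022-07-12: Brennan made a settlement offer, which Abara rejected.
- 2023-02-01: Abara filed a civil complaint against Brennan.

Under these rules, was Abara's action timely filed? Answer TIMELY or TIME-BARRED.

TIME-BARRED

The limitation period began to run on 2020-10-02.
Adding the 18 months base period to 2020-10-02 gives a deadline of 2022-04-02, before any tolling.
The emergency suspension of filing deadlines from 2021-08-12 to 2022-04-29 tolled the period for 260 days, extending the deadline to 2022-12-18.
The other events in the timeline have no effect on the limitation period under the stated rules.
The 2023-02-01 filing falls after the 2022-12-18 deadline; the claim is time-barred.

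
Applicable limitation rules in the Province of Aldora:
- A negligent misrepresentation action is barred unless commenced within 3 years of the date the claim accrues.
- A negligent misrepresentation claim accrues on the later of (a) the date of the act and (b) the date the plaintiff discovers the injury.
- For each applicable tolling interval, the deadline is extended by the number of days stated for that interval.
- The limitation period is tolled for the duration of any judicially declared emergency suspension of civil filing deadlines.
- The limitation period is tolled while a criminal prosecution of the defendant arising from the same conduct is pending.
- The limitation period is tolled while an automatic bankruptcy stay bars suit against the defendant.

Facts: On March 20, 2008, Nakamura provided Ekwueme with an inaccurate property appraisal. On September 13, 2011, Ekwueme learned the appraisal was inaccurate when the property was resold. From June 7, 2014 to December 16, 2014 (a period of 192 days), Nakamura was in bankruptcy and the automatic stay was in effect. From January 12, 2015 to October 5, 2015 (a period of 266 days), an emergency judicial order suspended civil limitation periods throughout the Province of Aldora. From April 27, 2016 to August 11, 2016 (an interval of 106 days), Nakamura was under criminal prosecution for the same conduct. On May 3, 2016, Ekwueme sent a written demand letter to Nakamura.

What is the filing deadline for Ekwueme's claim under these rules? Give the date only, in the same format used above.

Because discovery on September 13, 2011 post-dates the March 20, 2008 act, accrual under the later-of rule falls on September 13, 2011.
The untolled deadline — 3 years after September 13, 2011 — is September 13, 2014.
The automatic bankruptcy stay from June 7, 2014 to December 16, 2014 tolled the period for 192 days, extending the deadline to March 24, 2015.
The emergency suspension of filing deadlines from January 12, 2015 to October 5, 2015 tolled the period for 266 days, extending the deadline to December 15, 2015.
The pending criminal prosecution starting April 27, 2016 came too late — the period had run on December 15, 2015 — and so does not extend the deadline.
Nothing else in the chronology tolls or restarts the period.

December 15, 2015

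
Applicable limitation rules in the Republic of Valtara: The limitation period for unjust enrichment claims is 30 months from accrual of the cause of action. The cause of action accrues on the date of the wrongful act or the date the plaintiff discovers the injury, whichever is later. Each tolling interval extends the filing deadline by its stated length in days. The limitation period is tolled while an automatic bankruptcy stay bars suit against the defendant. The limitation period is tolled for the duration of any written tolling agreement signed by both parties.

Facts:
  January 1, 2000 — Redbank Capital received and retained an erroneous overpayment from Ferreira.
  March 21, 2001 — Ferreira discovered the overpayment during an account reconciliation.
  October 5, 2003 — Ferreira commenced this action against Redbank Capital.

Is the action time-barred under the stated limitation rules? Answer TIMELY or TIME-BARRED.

Because discovery on March 21, 2001 post-dates the January 1, 2000 act, accrual under the later-of rule falls on March 21, 2001.
Adding the 30 months base period to March 21, 2001 gives a deadline of September 21, 2003, before any tolling.
Ferreira filed on October 5, 2003, after the September 21, 2003 deadline, so the action is time-barred.

TIME-BARRED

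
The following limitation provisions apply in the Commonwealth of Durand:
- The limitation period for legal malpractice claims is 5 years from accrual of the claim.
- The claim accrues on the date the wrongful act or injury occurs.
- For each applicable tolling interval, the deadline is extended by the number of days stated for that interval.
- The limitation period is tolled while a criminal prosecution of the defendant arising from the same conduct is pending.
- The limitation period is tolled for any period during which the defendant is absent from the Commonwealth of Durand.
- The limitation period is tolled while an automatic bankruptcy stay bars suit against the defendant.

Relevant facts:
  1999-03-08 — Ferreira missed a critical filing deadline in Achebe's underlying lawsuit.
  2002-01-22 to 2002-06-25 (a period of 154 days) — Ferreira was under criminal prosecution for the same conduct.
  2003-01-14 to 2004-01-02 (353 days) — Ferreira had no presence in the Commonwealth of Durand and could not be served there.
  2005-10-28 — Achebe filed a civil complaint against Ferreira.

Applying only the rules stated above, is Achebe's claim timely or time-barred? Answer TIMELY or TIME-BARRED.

TIME-BARRED

The claim accrued on 1999-03-08, the date of the act.
5 years from 1999-03-08 is 2004-03-08.
The period was tolled for 154 days by the pending criminal prosecution (2002-01-22 to 2002-06-25), pushing the deadline to 2004-08-09.
Because the defendant's absence from the jurisdiction ran from 2003-01-14 to 2004-01-02, the deadline is extended by 353 days to 2005-07-28.
Achebe filed on 2005-10-28, after the 2005-07-28 deadline, so the action is time-barred.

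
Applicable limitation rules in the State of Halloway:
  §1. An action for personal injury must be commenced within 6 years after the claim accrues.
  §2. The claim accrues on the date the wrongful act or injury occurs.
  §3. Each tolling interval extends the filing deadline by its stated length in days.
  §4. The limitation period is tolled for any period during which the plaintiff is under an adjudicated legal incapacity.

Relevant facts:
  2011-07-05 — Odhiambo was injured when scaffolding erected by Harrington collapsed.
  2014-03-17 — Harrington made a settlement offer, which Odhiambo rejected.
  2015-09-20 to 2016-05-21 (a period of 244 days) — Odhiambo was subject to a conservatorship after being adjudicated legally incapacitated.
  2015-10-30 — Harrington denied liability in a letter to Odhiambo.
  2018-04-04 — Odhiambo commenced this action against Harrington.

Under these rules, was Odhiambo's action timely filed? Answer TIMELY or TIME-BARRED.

The claim accrued on 2011-07-05, when the wrongful act occurred.
Adding the 6 years base period to 2011-07-05 gives a deadline of 2017-07-05, before any tolling.
The plaintiff's legal incapacity from 2015-09-20 to 2016-05-21 tolled the period for 244 days, extending the deadline to 2018-03-06.
The other events in the timeline have no effect on the limitation period under the stated rules.
Odhiambo filed on 2018-04-04, after the 2018-03-06 deadline, so the action is time-barred.

TIME-BARRED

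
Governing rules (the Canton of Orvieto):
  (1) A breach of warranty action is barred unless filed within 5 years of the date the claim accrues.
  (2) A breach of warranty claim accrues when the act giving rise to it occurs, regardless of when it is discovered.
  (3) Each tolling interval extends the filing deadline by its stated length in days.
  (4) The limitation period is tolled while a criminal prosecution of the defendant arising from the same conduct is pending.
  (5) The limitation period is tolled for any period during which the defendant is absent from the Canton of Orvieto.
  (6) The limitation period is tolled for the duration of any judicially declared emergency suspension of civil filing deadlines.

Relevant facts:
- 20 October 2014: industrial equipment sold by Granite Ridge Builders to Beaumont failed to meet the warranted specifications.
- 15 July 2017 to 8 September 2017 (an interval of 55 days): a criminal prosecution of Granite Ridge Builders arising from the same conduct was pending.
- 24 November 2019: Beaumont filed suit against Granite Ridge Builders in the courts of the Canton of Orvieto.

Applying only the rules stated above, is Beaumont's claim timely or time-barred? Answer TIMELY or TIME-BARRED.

The claim accrued on 20 October 2014, when the wrongful act occurred.
The untolled deadline — 5 years after 20 October 2014 — is 20 October 2019.
Because the pending criminal prosecution ran from 15 July 2017 to 8 September 2017, the deadline is extended by 55 days to 14 December 2019.
Beaumont filed on 24 November 2019, before the 14 December 2019 deadline, so the action is timely.

TIMELY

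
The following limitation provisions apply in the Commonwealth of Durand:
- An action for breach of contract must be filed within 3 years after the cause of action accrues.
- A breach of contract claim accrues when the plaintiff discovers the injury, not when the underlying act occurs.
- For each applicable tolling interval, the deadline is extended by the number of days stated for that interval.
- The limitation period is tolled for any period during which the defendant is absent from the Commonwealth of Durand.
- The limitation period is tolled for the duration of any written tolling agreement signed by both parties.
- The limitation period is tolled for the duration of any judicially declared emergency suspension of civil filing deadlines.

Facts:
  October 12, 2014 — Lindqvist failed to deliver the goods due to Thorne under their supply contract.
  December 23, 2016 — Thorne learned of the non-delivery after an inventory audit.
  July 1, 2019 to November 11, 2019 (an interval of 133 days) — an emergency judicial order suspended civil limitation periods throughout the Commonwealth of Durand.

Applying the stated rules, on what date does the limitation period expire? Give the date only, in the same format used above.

Under the discovery rule, the claim accrued on December 23, 2016, when Thorne discovered the injury — not on the October 12, 2014 date of the underlying act.
3 years from December 23, 2016 is December 23, 2019.
The period was tolled for 133 days by the emergency suspension of filing deadlines (July 1, 2019 to November 11, 2019), pushing the deadline to May 4, 2020.

May 4, 2020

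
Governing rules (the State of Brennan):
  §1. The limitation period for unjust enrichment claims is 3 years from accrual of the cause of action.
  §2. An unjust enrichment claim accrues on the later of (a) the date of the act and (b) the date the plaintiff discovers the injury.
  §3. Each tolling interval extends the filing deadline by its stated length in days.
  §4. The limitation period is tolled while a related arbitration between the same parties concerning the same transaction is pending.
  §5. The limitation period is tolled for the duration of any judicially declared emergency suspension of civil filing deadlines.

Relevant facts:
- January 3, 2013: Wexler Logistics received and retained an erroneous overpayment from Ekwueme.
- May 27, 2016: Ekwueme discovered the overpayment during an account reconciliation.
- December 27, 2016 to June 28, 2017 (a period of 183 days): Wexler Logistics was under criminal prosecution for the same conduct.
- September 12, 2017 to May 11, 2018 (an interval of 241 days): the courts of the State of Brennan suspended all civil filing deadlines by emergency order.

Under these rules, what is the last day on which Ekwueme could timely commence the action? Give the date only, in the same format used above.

January 23, 2020

The claim accrued on May 27, 2016 — the later of the January 3, 2013 act and the May 27, 2016 discovery.
The untolled deadline — 3 years after May 27, 2016 — is May 27, 2019.
The period was tolled for 241 days by the emergency suspension of filing deadlines (September 12, 2017 to May 11, 2018), pushing the deadline to January 23, 2020.
Although a criminal prosecution ran from December 27, 2016 to June 28, 2017, the stated rules do not make that a tolling event, so it is disregarded.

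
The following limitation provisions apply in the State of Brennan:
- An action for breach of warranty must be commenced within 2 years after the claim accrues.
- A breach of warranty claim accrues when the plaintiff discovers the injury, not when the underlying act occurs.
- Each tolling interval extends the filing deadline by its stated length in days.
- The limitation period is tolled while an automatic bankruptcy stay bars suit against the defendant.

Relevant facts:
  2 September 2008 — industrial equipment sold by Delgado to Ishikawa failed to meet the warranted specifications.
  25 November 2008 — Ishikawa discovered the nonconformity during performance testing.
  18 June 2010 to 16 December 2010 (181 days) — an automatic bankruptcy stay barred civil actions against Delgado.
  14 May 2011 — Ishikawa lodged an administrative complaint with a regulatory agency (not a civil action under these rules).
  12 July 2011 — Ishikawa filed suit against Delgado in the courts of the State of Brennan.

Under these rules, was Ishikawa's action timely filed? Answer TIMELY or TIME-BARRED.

TIME-BARRED

Accrual is tied to discovery, so the period began on 25 November 2008 rather than on 2 September 2008 when the act occurred.
Adding the 2 years base period to 25 November 2008 gives a deadline of 25 November 2010, before any tolling.
The period was tolled for 181 days by the automatic bankruptcy stay (18 June 2010 to 16 December 2010), pushing the deadline to 25 May 2011.
The other events in the timeline have no effect on the limitation period under the stated rules.
Filing on 12 July 2011 missed the 25 May 2011 deadline — the action is time-barred.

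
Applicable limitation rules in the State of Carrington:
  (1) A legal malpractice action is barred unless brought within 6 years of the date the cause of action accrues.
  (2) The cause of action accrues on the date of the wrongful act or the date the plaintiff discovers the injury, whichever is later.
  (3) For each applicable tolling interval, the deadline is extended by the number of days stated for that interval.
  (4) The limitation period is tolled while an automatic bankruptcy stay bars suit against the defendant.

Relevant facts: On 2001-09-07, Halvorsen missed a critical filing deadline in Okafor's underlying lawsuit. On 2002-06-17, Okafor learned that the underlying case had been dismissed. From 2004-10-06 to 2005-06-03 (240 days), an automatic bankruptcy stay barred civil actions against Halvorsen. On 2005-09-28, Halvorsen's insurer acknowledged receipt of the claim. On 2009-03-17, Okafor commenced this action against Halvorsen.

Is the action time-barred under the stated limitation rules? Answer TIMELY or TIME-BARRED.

Because discovery on 2002-06-17 post-dates the 2001-09-07 act, accrual under the later-of rule falls on 2002-06-17.
6 years from 2002-06-17 is 2008-06-17.
The period was tolled for 240 days by the automatic bankruptcy stay (2004-10-06 to 2005-06-03), pushing the deadline to 2009-02-12.
Nothing else in the chronology tolls or restarts the period.
Okafor filed on 2009-03-17, after the 2009-02-12 deadline, so the action is time-barred.

TIME-BARRED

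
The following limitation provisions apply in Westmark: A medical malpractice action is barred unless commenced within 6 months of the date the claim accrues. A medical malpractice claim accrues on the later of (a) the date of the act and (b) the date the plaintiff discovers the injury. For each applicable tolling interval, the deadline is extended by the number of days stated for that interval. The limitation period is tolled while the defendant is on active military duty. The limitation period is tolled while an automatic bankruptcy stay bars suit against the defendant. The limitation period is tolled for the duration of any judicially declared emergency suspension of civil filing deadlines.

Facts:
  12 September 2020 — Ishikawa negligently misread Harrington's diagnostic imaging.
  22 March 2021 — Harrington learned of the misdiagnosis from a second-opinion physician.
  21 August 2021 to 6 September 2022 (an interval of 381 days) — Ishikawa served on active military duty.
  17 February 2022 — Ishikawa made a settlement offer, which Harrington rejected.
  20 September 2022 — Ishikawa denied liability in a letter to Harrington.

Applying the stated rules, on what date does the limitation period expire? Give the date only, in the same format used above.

8 October 2022

Because discovery on 22 March 2021 post-dates the 12 September 2020 act, accrual under the later-of rule falls on 22 March 2021.
The untolled deadline — 6 months after 22 March 2021 — is 22 September 2021.
The defendant's active military service from 21 August 2021 to 6 September 2022 tolled the period for 381 days, extending the deadline to 8 October 2022.
Nothing else in the chronology tolls or restarts the period.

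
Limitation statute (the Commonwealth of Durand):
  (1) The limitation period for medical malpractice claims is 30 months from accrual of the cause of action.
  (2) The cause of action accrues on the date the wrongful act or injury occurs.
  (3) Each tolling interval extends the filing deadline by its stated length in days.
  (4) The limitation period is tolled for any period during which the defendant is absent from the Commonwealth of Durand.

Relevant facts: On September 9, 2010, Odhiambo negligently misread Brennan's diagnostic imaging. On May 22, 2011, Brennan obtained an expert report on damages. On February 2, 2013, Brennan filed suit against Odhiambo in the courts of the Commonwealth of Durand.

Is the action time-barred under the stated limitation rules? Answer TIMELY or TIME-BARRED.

The cause of action accrued on September 9, 2010, the date of the act.
30 months from September 9, 2010 is March 9, 2013.
The other events in the timeline have no effect on the limitation period under the stated rules.
The February 2, 2013 filing precedes the March 9, 2013 deadline; the claim is timely.

TIMELY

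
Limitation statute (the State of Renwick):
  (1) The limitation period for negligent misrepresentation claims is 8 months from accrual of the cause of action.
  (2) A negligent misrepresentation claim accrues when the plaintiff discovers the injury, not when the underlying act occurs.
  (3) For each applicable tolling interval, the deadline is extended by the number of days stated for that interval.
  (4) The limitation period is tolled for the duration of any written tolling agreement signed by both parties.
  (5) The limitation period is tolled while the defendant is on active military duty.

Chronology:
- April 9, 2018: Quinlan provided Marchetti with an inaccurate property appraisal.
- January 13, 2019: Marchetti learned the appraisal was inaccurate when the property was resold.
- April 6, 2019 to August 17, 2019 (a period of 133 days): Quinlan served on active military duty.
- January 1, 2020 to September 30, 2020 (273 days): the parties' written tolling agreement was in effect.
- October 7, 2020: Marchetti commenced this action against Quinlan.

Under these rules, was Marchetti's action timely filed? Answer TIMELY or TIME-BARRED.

TIMELY

Under the discovery rule, the claim accrued on January 13, 2019, when Marchetti discovered the injury — not on the April 9, 2018 date of the underlying act.
8 months from January 13, 2019 is September 13, 2019.
Because the defendant's active military service ran from April 6, 2019 to August 17, 2019, the deadline is extended by 133 days to January 24, 2020.
Because the written tolling agreement ran from January 1, 2020 to September 30, 2020, the deadline is extended by 273 days to October 23, 2020.
The October 7, 2020 filing precedes the October 23, 2020 deadline; the claim is timely.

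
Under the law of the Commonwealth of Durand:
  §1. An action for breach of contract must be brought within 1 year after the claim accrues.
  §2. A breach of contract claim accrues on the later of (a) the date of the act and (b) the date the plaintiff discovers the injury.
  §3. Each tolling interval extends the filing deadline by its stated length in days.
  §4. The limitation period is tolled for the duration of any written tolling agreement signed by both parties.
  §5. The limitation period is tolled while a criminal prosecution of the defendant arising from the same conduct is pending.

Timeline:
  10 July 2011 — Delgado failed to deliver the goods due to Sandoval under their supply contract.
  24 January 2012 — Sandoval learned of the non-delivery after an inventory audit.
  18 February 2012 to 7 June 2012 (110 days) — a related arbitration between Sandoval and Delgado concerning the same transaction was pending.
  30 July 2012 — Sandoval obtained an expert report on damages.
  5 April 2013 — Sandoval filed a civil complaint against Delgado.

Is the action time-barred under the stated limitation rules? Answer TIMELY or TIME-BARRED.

TIME-BARRED

The claim accrued on 24 January 2012 — the later of the 10 July 2011 act and the 24 January 2012 discovery.
Adding the 1 year base period to 24 January 2012 gives a deadline of 24 January 2013, before any tolling.
No stated provision tolls the period for a pending arbitration, so the interval from 18 February 2012 to 7 June 2012 has no effect on the deadline.
The other events in the timeline have no effect on the limitation period under the stated rules.
Sandoval filed on 5 April 2013, after the 24 January 2013 deadline, so the action is time-barred.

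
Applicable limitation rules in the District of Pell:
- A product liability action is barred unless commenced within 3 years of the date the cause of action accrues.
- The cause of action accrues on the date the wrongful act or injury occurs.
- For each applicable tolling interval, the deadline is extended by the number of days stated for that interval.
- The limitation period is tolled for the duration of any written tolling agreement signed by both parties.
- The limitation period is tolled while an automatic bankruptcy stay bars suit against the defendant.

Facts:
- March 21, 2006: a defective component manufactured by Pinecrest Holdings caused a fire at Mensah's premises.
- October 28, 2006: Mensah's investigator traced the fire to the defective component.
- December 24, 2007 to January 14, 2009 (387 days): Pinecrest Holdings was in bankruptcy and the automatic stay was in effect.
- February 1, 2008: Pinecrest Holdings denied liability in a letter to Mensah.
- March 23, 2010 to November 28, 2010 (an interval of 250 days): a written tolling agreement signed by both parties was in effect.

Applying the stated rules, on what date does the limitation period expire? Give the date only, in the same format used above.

December 18, 2010

Accrual is governed by the date of the act, so the period began to run on March 21, 2006; the later discovery on October 28, 2006 is irrelevant under the stated rule.
The untolled deadline — 3 years after March 21, 2006 — is March 21, 2009.
The period was tolled for 387 days by the automatic bankruptcy stay (December 24, 2007 to January 14, 2009), pushing the deadline to April 12, 2010.
Because the written tolling agreement ran from March 23, 2010 to November 28, 2010, the deadline is extended by 250 days to December 18, 2010.
None of the other events listed affects the running of the period under the stated rules.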